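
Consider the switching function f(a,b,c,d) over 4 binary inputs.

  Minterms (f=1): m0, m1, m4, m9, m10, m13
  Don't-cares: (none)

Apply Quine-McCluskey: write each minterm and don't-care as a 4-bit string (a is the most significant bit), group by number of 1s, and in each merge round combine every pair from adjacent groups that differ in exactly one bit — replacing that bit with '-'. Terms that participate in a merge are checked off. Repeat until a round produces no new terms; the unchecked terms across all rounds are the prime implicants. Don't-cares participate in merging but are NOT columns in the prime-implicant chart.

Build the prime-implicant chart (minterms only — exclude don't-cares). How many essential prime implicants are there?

size-2^0 implicants → 0000(✓)  0001(✓)  0100(✓)  1001(✓)  1010  1101(✓)
size-2^1 implicants → -001  0-00  000-  1-01
Unchecked terms (primes): -001, 0-00, 000-, 1-01, 1010
Minterm coverage:
  m0 ⊆ 0-00,000-
  m1 ⊆ -001,000-
  m4 ⊆ 0-00 [E]
  m9 ⊆ -001,1-01
  m10 ⊆ 1010 [E]
  m13 ⊆ 1-01 [E]
E = {0-00, 1-01, 1010}

3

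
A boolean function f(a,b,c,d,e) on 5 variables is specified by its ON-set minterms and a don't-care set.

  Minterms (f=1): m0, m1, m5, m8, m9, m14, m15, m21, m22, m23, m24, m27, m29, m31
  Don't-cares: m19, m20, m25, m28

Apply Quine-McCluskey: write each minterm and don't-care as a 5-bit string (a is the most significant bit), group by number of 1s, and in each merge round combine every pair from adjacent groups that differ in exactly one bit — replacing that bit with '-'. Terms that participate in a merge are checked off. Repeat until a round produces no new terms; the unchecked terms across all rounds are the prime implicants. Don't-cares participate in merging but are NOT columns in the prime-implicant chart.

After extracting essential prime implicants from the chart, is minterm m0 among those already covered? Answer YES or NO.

[col 0] 00000*, 00001*, 00101*, 01000*, 01001*, 01110*, 01111*, 10011*, 10100*, 10101*, 10110*, 10111*, 11000*, 11001*, 11011*, 11100*, 11101*, 11111*
[col 1] -0101, -1000*, -1001*, -1111, 0-000*, 0-001*, 00-01, 0000-*, 0100-*, 0111-, 1-011*, 1-100*, 1-101*, 1-111*, 10-11*, 101-0*, 101-1*, 1010-*, 1011-*, 11-00*, 11-01*, 11-11*, 110-1*, 1100-*, 111-1*, 1110-*
[col 2] -100-, 0-00-, 1--11, 1-1-1, 1-10-, 101--, 11--1, 11-0-
Prime implicants: -0101, -100-, -1111, 0-00-, 00-01, 0111-, 1--11, 1-1-1, 1-10-, 101--, 11--1, 11-0-
PI chart (minterm → PIs covering it):
  0 | 0-00-  (sole → essential)
  1 | 0-00-,00-01
  5 | -0101,00-01
  8 | -100-,0-00-
  9 | -100-,0-00-
  14 | 0111-  (sole → essential)
  15 | -1111,0111-
  21 | -0101,1-1-1,1-10-,101--
  22 | 101--  (sole → essential)
  23 | 1--11,1-1-1,101--
  24 | -100-,11-0-
  27 | 1--11,11--1
  29 | 1-1-1,1-10-,11--1,11-0-
  31 | -1111,1--11,1-1-1,11--1
Essential prime implicants: 0-00-, 0111-, 101--

YES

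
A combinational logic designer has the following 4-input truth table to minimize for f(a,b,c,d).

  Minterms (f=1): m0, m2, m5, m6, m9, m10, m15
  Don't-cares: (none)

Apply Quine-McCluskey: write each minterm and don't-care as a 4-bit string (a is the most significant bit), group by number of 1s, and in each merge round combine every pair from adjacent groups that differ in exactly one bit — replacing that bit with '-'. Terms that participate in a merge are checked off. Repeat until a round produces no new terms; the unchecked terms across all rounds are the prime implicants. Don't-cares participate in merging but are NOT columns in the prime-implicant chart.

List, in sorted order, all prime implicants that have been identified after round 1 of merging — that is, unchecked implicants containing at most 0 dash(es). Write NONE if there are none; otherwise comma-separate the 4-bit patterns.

[col 0] 0000*, 0010*, 0101, 0110*, 1001, 1010*, 1111
[col 1] -010, 0-10, 00-0
Prime implicants: -010, 0-10, 00-0, 0101, 1001, 1111

0101, 1001, 1111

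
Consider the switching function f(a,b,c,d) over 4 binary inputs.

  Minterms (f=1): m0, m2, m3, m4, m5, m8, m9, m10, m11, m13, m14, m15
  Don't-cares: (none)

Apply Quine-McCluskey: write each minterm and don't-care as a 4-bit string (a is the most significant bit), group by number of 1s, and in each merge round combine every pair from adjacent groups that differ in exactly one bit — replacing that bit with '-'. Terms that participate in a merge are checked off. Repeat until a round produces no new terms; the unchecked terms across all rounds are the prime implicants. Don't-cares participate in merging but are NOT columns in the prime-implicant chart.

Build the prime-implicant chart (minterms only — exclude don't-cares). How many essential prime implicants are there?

2

size-2^0 implicants → 0000(✓)  0010(✓)  0011(✓)  0100(✓)  0101(✓)  1000(✓)  1001(✓)  1010(✓)  1011(✓)  1101(✓)  1110(✓)  1111(✓)
size-2^1 implicants → -000(✓)  -010(✓)  -011(✓)  -101  0-00  00-0(✓)  001-(✓)  010-  1-01(✓)  1-10(✓)  1-11(✓)  10-0(✓)  10-1(✓)  100-(✓)  101-(✓)  11-1(✓)  111-(✓)
size-2^2 implicants → -0-0  -01-  1--1  1-1-  10--
Unchecked terms (primes): -0-0, -01-, -101, 0-00, 010-, 1--1, 1-1-, 10--
Minterm coverage:
  m0 ⊆ -0-0,0-00
  m2 ⊆ -0-0,-01-
  m3 ⊆ -01- [E]
  m4 ⊆ 0-00,010-
  m5 ⊆ -101,010-
  m8 ⊆ -0-0,10--
  m9 ⊆ 1--1,10--
  m10 ⊆ -0-0,-01-,1-1-,10--
  m11 ⊆ -01-,1--1,1-1-,10--
  m13 ⊆ -101,1--1
  m14 ⊆ 1-1- [E]
  m15 ⊆ 1--1,1-1-
E = {-01-, 1-1-}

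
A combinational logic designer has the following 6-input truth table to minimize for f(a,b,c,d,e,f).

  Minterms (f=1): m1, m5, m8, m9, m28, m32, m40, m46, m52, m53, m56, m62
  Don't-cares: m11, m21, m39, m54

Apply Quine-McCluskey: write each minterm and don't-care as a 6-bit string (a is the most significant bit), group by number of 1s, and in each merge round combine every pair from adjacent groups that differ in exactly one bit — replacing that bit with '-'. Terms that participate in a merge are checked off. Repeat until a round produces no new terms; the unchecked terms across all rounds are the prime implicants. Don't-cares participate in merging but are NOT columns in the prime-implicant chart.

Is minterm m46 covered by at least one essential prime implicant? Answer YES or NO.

YES

Round 0: 000001✓ 000101✓ 001000✓ 001001✓ 001011✓ 010101✓ 011100 100000✓ 100111 101000✓ 101110✓ 110100✓ 110101✓ 110110✓ 111000✓ 111110✓
Round 1: -01000 -10101 0-0101 00-001 000-01 0010-1 00100- 1-1000 1-1110 10-000 11-110 1101-0 11010-
PIs = {-01000, -10101, 0-0101, 00-001, 000-01, 0010-1, 00100-, 011100, 1-1000, 1-1110, 10-000, 100111, 11-110, 1101-0, 11010-}
Coverage chart:
  m1: 00-001,000-01
  m5: 0-0101,000-01
  m8: -01000,00100-
  m9: 00-001,0010-1,00100-
  m28: 011100 ←essential
  m32: 10-000 ←essential
  m40: -01000,1-1000,10-000
  m46: 1-1110 ←essential
  m52: 1101-0,11010-
  m53: -10101,11010-
  m56: 1-1000 ←essential
  m62: 1-1110,11-110
Essential: 011100, 1-1000, 1-1110, 10-000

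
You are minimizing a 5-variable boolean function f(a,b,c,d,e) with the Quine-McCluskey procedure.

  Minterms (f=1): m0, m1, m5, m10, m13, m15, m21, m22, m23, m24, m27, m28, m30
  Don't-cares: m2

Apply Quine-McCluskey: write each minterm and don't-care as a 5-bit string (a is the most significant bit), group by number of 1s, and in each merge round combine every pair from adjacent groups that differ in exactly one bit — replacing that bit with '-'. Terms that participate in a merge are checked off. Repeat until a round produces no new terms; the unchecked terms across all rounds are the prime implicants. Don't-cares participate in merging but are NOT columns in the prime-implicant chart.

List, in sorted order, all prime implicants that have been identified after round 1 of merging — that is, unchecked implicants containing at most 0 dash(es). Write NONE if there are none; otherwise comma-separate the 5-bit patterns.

11011

[col 0] 00000*, 00001*, 00010*, 00101*, 01010*, 01101*, 01111*, 10101*, 10110*, 10111*, 11000*, 11011, 11100*, 11110*
[col 1] -0101, 0-010, 0-101, 00-01, 000-0, 0000-, 011-1, 1-110, 101-1, 1011-, 11-00, 111-0
Prime implicants: -0101, 0-010, 0-101, 00-01, 000-0, 0000-, 011-1, 1-110, 101-1, 1011-, 11-00, 11011, 111-0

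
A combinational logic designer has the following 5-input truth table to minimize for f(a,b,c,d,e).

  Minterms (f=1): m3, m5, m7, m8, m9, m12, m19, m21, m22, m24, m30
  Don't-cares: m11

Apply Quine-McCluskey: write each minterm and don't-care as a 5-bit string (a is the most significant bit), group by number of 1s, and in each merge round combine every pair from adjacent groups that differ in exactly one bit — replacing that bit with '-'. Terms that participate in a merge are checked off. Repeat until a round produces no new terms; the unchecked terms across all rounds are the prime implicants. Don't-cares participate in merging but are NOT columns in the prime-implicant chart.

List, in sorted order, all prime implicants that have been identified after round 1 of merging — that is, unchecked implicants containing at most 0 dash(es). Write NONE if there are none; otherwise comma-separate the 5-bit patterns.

Round 0: 00011✓ 00101✓ 00111✓ 01000✓ 01001✓ 01011✓ 01100✓ 10011✓ 10101✓ 10110✓ 11000✓ 11110✓
Round 1: -0011 -0101 -1000 0-011 00-11 001-1 01-00 010-1 0100- 1-110
PIs = {-0011, -0101, -1000, 0-011, 00-11, 001-1, 01-00, 010-1, 0100-, 1-110}

NONE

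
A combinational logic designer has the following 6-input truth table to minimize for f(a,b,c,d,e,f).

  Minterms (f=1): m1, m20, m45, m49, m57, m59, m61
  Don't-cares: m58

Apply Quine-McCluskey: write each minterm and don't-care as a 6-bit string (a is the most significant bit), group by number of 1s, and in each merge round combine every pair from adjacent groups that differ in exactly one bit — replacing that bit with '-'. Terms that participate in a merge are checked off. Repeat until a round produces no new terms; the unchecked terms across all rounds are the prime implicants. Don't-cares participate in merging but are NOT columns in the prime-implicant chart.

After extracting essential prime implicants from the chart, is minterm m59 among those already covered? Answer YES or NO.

Round 0: 000001 010100 101101✓ 110001✓ 111001✓ 111010✓ 111011✓ 111101✓
Round 1: 1-1101 11-001 111-01 1110-1 11101-
PIs = {000001, 010100, 1-1101, 11-001, 111-01, 1110-1, 11101-}
Coverage chart:
  m1: 000001 ←essential
  m20: 010100 ←essential
  m45: 1-1101 ←essential
  m49: 11-001 ←essential
  m57: 11-001,111-01,1110-1
  m59: 1110-1,11101-
  m61: 1-1101,111-01
Essential: 000001, 010100, 1-1101, 11-001

NO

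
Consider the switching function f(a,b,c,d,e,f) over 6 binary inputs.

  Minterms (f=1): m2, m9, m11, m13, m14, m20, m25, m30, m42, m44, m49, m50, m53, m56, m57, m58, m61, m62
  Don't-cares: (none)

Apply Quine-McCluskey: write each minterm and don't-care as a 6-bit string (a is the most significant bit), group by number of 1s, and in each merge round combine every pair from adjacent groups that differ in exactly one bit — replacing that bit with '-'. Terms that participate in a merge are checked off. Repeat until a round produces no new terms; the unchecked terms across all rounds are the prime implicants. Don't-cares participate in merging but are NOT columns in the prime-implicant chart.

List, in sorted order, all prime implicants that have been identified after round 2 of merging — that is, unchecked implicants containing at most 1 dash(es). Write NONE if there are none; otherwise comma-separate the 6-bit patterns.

Round 0: 000010 001001✓ 001011✓ 001101✓ 001110✓ 010100 011001✓ 011110✓ 101010✓ 101100 110001✓ 110010✓ 110101✓ 111000✓ 111001✓ 111010✓ 111101✓ 111110✓
Round 1: -11001 -11110 0-1001 0-1110 001-01 0010-1 1-1010 11-001✓ 11-010 11-101✓ 110-01✓ 111-01✓ 111-10 1110-0 11100-
Round 2: 11--01
PIs = {-11001, -11110, 0-1001, 0-1110, 000010, 001-01, 0010-1, 010100, 1-1010, 101100, 11--01, 11-010, 111-10, 1110-0, 11100-}

-11001, -11110, 0-1001, 0-1110, 000010, 001-01, 0010-1, 010100, 1-1010, 101100, 11-010, 111-10, 1110-0, 11100-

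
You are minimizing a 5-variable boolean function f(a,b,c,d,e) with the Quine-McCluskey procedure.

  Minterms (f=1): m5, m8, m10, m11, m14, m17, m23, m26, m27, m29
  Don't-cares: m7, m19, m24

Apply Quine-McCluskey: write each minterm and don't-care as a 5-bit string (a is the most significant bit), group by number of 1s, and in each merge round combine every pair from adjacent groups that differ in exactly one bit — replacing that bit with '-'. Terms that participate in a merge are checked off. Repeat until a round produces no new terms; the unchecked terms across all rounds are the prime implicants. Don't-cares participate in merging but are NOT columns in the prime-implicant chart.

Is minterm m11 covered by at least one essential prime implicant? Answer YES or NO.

YES

Round 0: 00101✓ 00111✓ 01000✓ 01010✓ 01011✓ 01110✓ 10001✓ 10011✓ 10111✓ 11000✓ 11010✓ 11011✓ 11101
Round 1: -0111 -1000✓ -1010✓ -1011✓ 001-1 01-10 010-0✓ 0101-✓ 1-011 10-11 100-1 110-0✓ 1101-✓
Round 2: -10-0 -101-
PIs = {-0111, -10-0, -101-, 001-1, 01-10, 1-011, 10-11, 100-1, 11101}
Coverage chart:
  m5: 001-1 ←essential
  m8: -10-0 ←essential
  m10: -10-0,-101-,01-10
  m11: -101- ←essential
  m14: 01-10 ←essential
  m17: 100-1 ←essential
  m23: -0111,10-11
  m26: -10-0,-101-
  m27: -101-,1-011
  m29: 11101 ←essential
Essential: -10-0, -101-, 001-1, 01-10, 100-1, 11101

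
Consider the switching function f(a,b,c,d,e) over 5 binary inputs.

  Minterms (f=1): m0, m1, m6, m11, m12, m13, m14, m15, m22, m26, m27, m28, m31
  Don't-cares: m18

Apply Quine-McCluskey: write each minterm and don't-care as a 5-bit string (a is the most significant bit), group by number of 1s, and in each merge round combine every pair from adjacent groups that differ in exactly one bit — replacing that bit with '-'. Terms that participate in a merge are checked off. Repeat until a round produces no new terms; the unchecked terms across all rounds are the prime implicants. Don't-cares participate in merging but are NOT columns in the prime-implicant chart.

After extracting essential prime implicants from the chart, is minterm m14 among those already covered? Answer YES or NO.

YES

size-2^0 implicants → 00000(✓)  00001(✓)  00110(✓)  01011(✓)  01100(✓)  01101(✓)  01110(✓)  01111(✓)  10010(✓)  10110(✓)  11010(✓)  11011(✓)  11100(✓)  11111(✓)
size-2^1 implicants → -0110  -1011(✓)  -1100  -1111(✓)  0-110  0000-  01-11(✓)  011-0(✓)  011-1(✓)  0110-(✓)  0111-(✓)  1-010  10-10  11-11(✓)  1101-
size-2^2 implicants → -1-11  011--
Unchecked terms (primes): -0110, -1-11, -1100, 0-110, 0000-, 011--, 1-010, 10-10, 1101-
Minterm coverage:
  m0 ⊆ 0000- [E]
  m1 ⊆ 0000- [E]
  m6 ⊆ -0110,0-110
  m11 ⊆ -1-11 [E]
  m12 ⊆ -1100,011--
  m13 ⊆ 011-- [E]
  m14 ⊆ 0-110,011--
  m15 ⊆ -1-11,011--
  m22 ⊆ -0110,10-10
  m26 ⊆ 1-010,1101-
  m27 ⊆ -1-11,1101-
  m28 ⊆ -1100 [E]
  m31 ⊆ -1-11 [E]
E = {-1-11, -1100, 0000-, 011--}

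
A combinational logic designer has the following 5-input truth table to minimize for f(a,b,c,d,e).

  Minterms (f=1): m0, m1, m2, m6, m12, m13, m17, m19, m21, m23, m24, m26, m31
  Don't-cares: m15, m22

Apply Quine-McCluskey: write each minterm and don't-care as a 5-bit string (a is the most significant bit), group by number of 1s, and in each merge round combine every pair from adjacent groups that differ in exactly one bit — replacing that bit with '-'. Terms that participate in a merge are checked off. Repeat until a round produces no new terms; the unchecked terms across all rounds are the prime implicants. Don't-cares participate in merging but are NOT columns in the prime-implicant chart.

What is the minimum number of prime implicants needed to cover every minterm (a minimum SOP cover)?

size-2^0 implicants → 00000(✓)  00001(✓)  00010(✓)  00110(✓)  01100(✓)  01101(✓)  01111(✓)  10001(✓)  10011(✓)  10101(✓)  10110(✓)  10111(✓)  11000(✓)  11010(✓)  11111(✓)
size-2^1 implicants → -0001  -0110  -1111  00-10  000-0  0000-  011-1  0110-  1-111  10-01(✓)  10-11(✓)  100-1(✓)  101-1(✓)  1011-  110-0
size-2^2 implicants → 10--1
Unchecked terms (primes): -0001, -0110, -1111, 00-10, 000-0, 0000-, 011-1, 0110-, 1-111, 10--1, 1011-, 110-0
Minterm coverage:
  m0 ⊆ 000-0,0000-
  m1 ⊆ -0001,0000-
  m2 ⊆ 00-10,000-0
  m6 ⊆ -0110,00-10
  m12 ⊆ 0110- [E]
  m13 ⊆ 011-1,0110-
  m17 ⊆ -0001,10--1
  m19 ⊆ 10--1 [E]
  m21 ⊆ 10--1 [E]
  m23 ⊆ 1-111,10--1,1011-
  m24 ⊆ 110-0 [E]
  m26 ⊆ 110-0 [E]
  m31 ⊆ -1111,1-111
E = {0110-, 10--1, 110-0}
Petrick residual → -1111, 00-10, 0000-
Cover = bcde + a'b'de' + a'b'c'd' + a'bcd' + ab'e + abc'e'  |cover|=6

6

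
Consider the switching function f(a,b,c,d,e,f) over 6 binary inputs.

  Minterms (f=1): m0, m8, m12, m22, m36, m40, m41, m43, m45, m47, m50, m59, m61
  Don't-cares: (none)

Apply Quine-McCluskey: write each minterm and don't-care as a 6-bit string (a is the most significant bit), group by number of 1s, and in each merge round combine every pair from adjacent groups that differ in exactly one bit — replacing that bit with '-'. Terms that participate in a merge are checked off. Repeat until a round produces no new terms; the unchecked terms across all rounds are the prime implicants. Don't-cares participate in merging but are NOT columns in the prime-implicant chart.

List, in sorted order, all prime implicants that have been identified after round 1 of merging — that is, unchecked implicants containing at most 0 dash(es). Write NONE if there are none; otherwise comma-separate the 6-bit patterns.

Round 0: 000000✓ 001000✓ 001100✓ 010110 100100 101000✓ 101001✓ 101011✓ 101101✓ 101111✓ 110010 111011✓ 111101✓
Round 1: -01000 00-000 001-00 1-1011 1-1101 101-01✓ 101-11✓ 1010-1✓ 10100- 1011-1✓
Round 2: 101--1
PIs = {-01000, 00-000, 001-00, 010110, 1-1011, 1-1101, 100100, 101--1, 10100-, 110010}

010110, 100100, 110010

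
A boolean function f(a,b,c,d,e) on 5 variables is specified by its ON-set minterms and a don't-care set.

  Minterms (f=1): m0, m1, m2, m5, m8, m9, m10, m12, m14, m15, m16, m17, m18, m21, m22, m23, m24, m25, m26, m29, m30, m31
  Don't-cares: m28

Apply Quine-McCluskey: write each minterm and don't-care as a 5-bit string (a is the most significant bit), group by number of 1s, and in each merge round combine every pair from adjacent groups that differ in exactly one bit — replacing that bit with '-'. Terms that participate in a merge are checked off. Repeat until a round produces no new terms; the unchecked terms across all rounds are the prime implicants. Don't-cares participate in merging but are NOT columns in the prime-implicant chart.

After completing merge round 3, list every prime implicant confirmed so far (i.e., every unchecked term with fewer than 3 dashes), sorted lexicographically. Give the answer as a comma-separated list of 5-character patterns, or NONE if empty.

Round 0: 00000✓ 00001✓ 00010✓ 00101✓ 01000✓ 01001✓ 01010✓ 01100✓ 01110✓ 01111✓ 10000✓ 10001✓ 10010✓ 10101✓ 10110✓ 10111✓ 11000✓ 11001✓ 11010✓ 11100✓ 11101✓ 11110✓ 11111✓
Round 1: -0000✓ -0001✓ -0010✓ -0101✓ -1000✓ -1001✓ -1010✓ -1100✓ -1110✓ -1111✓ 0-000✓ 0-001✓ 0-010✓ 00-01✓ 000-0✓ 0000-✓ 01-00✓ 01-10✓ 010-0✓ 0100-✓ 011-0✓ 0111-✓ 1-000✓ 1-001✓ 1-010✓ 1-101✓ 1-110✓ 1-111✓ 10-01✓ 10-10✓ 100-0✓ 1000-✓ 101-1✓ 1011-✓ 11-00✓ 11-01✓ 11-10✓ 110-0✓ 1100-✓ 111-0✓ 111-1✓ 1110-✓ 1111-✓
Round 2: --000✓ --001✓ --010✓ -0-01 -00-0✓ -000-✓ -1-00✓ -1-10✓ -10-0✓ -100-✓ -11-0✓ -111- 0-0-0✓ 0-00-✓ 01--0✓ 1--01 1--10 1-0-0✓ 1-00-✓ 1-1-1 1-11- 11--0✓ 11-0- 111--
Round 3: --0-0 --00- -1--0
PIs = {--0-0, --00-, -0-01, -1--0, -111-, 1--01, 1--10, 1-1-1, 1-11-, 11-0-, 111--}

-0-01, -111-, 1--01, 1--10, 1-1-1, 1-11-, 11-0-, 111--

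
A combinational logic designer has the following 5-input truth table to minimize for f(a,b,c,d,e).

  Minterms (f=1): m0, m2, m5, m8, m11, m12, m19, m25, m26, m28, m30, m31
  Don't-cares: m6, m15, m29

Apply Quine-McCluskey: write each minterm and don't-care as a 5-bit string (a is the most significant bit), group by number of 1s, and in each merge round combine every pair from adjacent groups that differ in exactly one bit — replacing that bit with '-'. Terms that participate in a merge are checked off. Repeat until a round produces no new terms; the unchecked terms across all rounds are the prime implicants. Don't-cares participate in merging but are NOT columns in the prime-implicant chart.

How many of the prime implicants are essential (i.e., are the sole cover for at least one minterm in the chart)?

size-2^0 implicants → 00000(✓)  00010(✓)  00101  00110(✓)  01000(✓)  01011(✓)  01100(✓)  01111(✓)  10011  11001(✓)  11010(✓)  11100(✓)  11101(✓)  11110(✓)  11111(✓)
size-2^1 implicants → -1100  -1111  0-000  00-10  000-0  01-00  01-11  11-01  11-10  111-0(✓)  111-1(✓)  1110-(✓)  1111-(✓)
size-2^2 implicants → 111--
Unchecked terms (primes): -1100, -1111, 0-000, 00-10, 000-0, 00101, 01-00, 01-11, 10011, 11-01, 11-10, 111--
Minterm coverage:
  m0 ⊆ 0-000,000-0
  m2 ⊆ 00-10,000-0
  m5 ⊆ 00101 [E]
  m8 ⊆ 0-000,01-00
  m11 ⊆ 01-11 [E]
  m12 ⊆ -1100,01-00
  m19 ⊆ 10011 [E]
  m25 ⊆ 11-01 [E]
  m26 ⊆ 11-10 [E]
  m28 ⊆ -1100,111--
  m30 ⊆ 11-10,111--
  m31 ⊆ -1111,111--
E = {00101, 01-11, 10011, 11-01, 11-10}

5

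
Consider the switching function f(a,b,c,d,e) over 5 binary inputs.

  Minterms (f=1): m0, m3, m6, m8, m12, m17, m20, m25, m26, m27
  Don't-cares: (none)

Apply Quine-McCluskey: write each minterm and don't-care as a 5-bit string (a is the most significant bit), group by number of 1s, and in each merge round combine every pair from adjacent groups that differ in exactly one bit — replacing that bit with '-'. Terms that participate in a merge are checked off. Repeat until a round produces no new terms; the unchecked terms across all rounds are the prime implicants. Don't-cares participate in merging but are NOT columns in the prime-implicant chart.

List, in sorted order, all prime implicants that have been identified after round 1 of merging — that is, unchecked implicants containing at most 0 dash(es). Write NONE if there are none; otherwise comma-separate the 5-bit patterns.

size-2^0 implicants → 00000(✓)  00011  00110  01000(✓)  01100(✓)  10001(✓)  10100  11001(✓)  11010(✓)  11011(✓)
size-2^1 implicants → 0-000  01-00  1-001  110-1  1101-
Unchecked terms (primes): 0-000, 00011, 00110, 01-00, 1-001, 10100, 110-1, 1101-

00011, 00110, 10100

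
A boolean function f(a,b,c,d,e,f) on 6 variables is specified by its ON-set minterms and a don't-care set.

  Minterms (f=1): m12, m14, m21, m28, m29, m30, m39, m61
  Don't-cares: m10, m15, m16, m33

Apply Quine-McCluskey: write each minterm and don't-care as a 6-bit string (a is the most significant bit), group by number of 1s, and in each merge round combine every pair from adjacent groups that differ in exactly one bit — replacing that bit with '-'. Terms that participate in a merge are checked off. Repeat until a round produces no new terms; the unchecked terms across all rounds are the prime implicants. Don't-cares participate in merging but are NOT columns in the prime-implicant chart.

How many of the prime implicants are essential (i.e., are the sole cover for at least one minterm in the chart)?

4

Round 0: 001010✓ 001100✓ 001110✓ 001111✓ 010000 010101✓ 011100✓ 011101✓ 011110✓ 100001 100111 111101✓
Round 1: -11101 0-1100✓ 0-1110✓ 001-10 0011-0✓ 00111- 01-101 0111-0✓ 01110-
Round 2: 0-11-0
PIs = {-11101, 0-11-0, 001-10, 00111-, 01-101, 010000, 01110-, 100001, 100111}
Coverage chart:
  m12: 0-11-0 ←essential
  m14: 0-11-0,001-10,00111-
  m21: 01-101 ←essential
  m28: 0-11-0,01110-
  m29: -11101,01-101,01110-
  m30: 0-11-0 ←essential
  m39: 100111 ←essential
  m61: -11101 ←essential
Essential: -11101, 0-11-0, 01-101, 100111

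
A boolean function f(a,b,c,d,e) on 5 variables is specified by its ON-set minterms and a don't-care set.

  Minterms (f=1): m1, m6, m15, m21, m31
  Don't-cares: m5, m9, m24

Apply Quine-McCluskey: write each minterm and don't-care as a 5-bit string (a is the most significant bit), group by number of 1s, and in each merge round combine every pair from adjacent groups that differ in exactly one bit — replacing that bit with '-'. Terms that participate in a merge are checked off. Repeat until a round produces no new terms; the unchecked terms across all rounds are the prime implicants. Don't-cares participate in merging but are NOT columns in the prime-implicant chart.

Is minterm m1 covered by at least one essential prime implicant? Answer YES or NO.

[col 0] 00001*, 00101*, 00110, 01001*, 01111*, 10101*, 11000, 11111*
[col 1] -0101, -1111, 0-001, 00-01
Prime implicants: -0101, -1111, 0-001, 00-01, 00110, 11000
PI chart (minterm → PIs covering it):
  1 | 0-001,00-01
  6 | 00110  (sole → essential)
  15 | -1111  (sole → essential)
  21 | -0101  (sole → essential)
  31 | -1111  (sole → essential)
Essential prime implicants: -0101, -1111, 00110

NO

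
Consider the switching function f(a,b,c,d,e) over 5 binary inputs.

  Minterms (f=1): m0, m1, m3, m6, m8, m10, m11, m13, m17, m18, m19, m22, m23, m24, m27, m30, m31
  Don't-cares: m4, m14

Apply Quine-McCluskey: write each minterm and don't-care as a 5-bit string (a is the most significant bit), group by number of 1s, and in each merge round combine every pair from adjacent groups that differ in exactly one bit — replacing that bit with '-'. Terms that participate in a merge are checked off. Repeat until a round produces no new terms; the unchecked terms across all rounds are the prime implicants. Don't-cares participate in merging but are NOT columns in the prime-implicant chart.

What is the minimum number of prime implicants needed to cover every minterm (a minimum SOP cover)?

8

size-2^0 implicants → 00000(✓)  00001(✓)  00011(✓)  00100(✓)  00110(✓)  01000(✓)  01010(✓)  01011(✓)  01101  01110(✓)  10001(✓)  10010(✓)  10011(✓)  10110(✓)  10111(✓)  11000(✓)  11011(✓)  11110(✓)  11111(✓)
size-2^1 implicants → -0001(✓)  -0011(✓)  -0110(✓)  -1000  -1011(✓)  -1110(✓)  0-000  0-011(✓)  0-110(✓)  00-00  000-1(✓)  0000-  001-0  01-10  010-0  0101-  1-011(✓)  1-110(✓)  1-111(✓)  10-10(✓)  10-11(✓)  100-1(✓)  1001-(✓)  1011-(✓)  11-11(✓)  1111-(✓)
size-2^2 implicants → --011  --110  -00-1  1--11  1-11-  10-1-
Unchecked terms (primes): --011, --110, -00-1, -1000, 0-000, 00-00, 0000-, 001-0, 01-10, 010-0, 0101-, 01101, 1--11, 1-11-, 10-1-
Minterm coverage:
  m0 ⊆ 0-000,00-00,0000-
  m1 ⊆ -00-1,0000-
  m3 ⊆ --011,-00-1
  m6 ⊆ --110,001-0
  m8 ⊆ -1000,0-000,010-0
  m10 ⊆ 01-10,010-0,0101-
  m11 ⊆ --011,0101-
  m13 ⊆ 01101 [E]
  m17 ⊆ -00-1 [E]
  m18 ⊆ 10-1- [E]
  m19 ⊆ --011,-00-1,1--11,10-1-
  m22 ⊆ --110,1-11-,10-1-
  m23 ⊆ 1--11,1-11-,10-1-
  m24 ⊆ -1000 [E]
  m27 ⊆ --011,1--11
  m30 ⊆ --110,1-11-
  m31 ⊆ 1--11,1-11-
E = {-00-1, -1000, 01101, 10-1-}
Petrick residual → --110, 0-000, 0101-, 1--11
Cover = cde' + b'c'e + bc'd'e' + a'c'd'e' + a'bc'd + a'bcd'e + ade + ab'd  |cover|=8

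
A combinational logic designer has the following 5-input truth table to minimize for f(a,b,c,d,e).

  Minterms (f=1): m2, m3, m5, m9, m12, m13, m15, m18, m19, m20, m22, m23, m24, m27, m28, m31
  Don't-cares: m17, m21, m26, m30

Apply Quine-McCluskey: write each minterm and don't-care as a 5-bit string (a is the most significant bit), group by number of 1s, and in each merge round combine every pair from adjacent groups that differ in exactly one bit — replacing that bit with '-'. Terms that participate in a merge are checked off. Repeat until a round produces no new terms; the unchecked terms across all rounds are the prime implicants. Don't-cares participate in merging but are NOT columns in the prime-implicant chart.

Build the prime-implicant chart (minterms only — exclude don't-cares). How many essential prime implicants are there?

size-2^0 implicants → 00010(✓)  00011(✓)  00101(✓)  01001(✓)  01100(✓)  01101(✓)  01111(✓)  10001(✓)  10010(✓)  10011(✓)  10100(✓)  10101(✓)  10110(✓)  10111(✓)  11000(✓)  11010(✓)  11011(✓)  11100(✓)  11110(✓)  11111(✓)
size-2^1 implicants → -0010(✓)  -0011(✓)  -0101  -1100  -1111  0-101  0001-(✓)  01-01  011-1  0110-  1-010(✓)  1-011(✓)  1-100(✓)  1-110(✓)  1-111(✓)  10-01(✓)  10-10(✓)  10-11(✓)  100-1(✓)  1001-(✓)  101-0(✓)  101-1(✓)  1010-(✓)  1011-(✓)  11-00(✓)  11-10(✓)  11-11(✓)  110-0(✓)  1101-(✓)  111-0(✓)  1111-(✓)
size-2^2 implicants → -001-  1--10(✓)  1--11(✓)  1-01-(✓)  1-1-0  1-11-(✓)  10--1  10-1-(✓)  101--  11--0  11-1-(✓)
size-2^3 implicants → 1--1-
Unchecked terms (primes): -001-, -0101, -1100, -1111, 0-101, 01-01, 011-1, 0110-, 1--1-, 1-1-0, 10--1, 101--, 11--0
Minterm coverage:
  m2 ⊆ -001- [E]
  m3 ⊆ -001- [E]
  m5 ⊆ -0101,0-101
  m9 ⊆ 01-01 [E]
  m12 ⊆ -1100,0110-
  m13 ⊆ 0-101,01-01,011-1,0110-
  m15 ⊆ -1111,011-1
  m18 ⊆ -001-,1--1-
  m19 ⊆ -001-,1--1-,10--1
  m20 ⊆ 1-1-0,101--
  m22 ⊆ 1--1-,1-1-0,101--
  m23 ⊆ 1--1-,10--1,101--
  m24 ⊆ 11--0 [E]
  m27 ⊆ 1--1- [E]
  m28 ⊆ -1100,1-1-0,11--0
  m31 ⊆ -1111,1--1-
E = {-001-, 01-01, 1--1-, 11--0}

4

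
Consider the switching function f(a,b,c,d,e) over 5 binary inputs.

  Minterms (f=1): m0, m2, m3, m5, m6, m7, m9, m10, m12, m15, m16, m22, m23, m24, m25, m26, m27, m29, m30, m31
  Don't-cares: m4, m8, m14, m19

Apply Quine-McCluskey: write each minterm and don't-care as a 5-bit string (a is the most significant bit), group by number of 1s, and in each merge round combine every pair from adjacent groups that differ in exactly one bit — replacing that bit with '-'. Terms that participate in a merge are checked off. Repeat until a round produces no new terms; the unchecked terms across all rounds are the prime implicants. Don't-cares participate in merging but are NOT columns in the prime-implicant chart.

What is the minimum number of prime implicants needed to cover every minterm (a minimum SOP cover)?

size-2^0 implicants → 00000(✓)  00010(✓)  00011(✓)  00100(✓)  00101(✓)  00110(✓)  00111(✓)  01000(✓)  01001(✓)  01010(✓)  01100(✓)  01110(✓)  01111(✓)  10000(✓)  10011(✓)  10110(✓)  10111(✓)  11000(✓)  11001(✓)  11010(✓)  11011(✓)  11101(✓)  11110(✓)  11111(✓)
size-2^1 implicants → -0000(✓)  -0011(✓)  -0110(✓)  -0111(✓)  -1000(✓)  -1001(✓)  -1010(✓)  -1110(✓)  -1111(✓)  0-000(✓)  0-010(✓)  0-100(✓)  0-110(✓)  0-111(✓)  00-00(✓)  00-10(✓)  00-11(✓)  000-0(✓)  0001-(✓)  001-0(✓)  001-1(✓)  0010-(✓)  0011-(✓)  01-00(✓)  01-10(✓)  010-0(✓)  0100-(✓)  011-0(✓)  0111-(✓)  1-000(✓)  1-011(✓)  1-110(✓)  1-111(✓)  10-11(✓)  1011-(✓)  11-01(✓)  11-10(✓)  11-11(✓)  110-0(✓)  110-1(✓)  1100-(✓)  1101-(✓)  111-1(✓)  1111-(✓)
size-2^2 implicants → --000  --110(✓)  --111(✓)  -0-11  -011-(✓)  -1-10  -10-0  -100-  -111-(✓)  0--00(✓)  0--10(✓)  0-0-0(✓)  0-1-0(✓)  0-11-(✓)  00--0(✓)  00-1-  001--  01--0(✓)  1--11  1-11-(✓)  11--1  11-1-  110--
size-2^3 implicants → --11-  0---0
Unchecked terms (primes): --000, --11-, -0-11, -1-10, -10-0, -100-, 0---0, 00-1-, 001--, 1--11, 11--1, 11-1-, 110--
Minterm coverage:
  m0 ⊆ --000,0---0
  m2 ⊆ 0---0,00-1-
  m3 ⊆ -0-11,00-1-
  m5 ⊆ 001-- [E]
  m6 ⊆ --11-,0---0,00-1-,001--
  m7 ⊆ --11-,-0-11,00-1-,001--
  m9 ⊆ -100- [E]
  m10 ⊆ -1-10,-10-0,0---0
  m12 ⊆ 0---0 [E]
  m15 ⊆ --11- [E]
  m16 ⊆ --000 [E]
  m22 ⊆ --11- [E]
  m23 ⊆ --11-,-0-11,1--11
  m24 ⊆ --000,-10-0,-100-,110--
  m25 ⊆ -100-,11--1,110--
  m26 ⊆ -1-10,-10-0,11-1-,110--
  m27 ⊆ 1--11,11--1,11-1-,110--
  m29 ⊆ 11--1 [E]
  m30 ⊆ --11-,-1-10,11-1-
  m31 ⊆ --11-,1--11,11--1,11-1-
E = {--000, --11-, -100-, 0---0, 001--, 11--1}
Petrick residual → -0-11, -1-10
Cover = c'd'e' + cd + b'de + bde' + bc'd' + a'e' + a'b'c + abe  |cover|=8

8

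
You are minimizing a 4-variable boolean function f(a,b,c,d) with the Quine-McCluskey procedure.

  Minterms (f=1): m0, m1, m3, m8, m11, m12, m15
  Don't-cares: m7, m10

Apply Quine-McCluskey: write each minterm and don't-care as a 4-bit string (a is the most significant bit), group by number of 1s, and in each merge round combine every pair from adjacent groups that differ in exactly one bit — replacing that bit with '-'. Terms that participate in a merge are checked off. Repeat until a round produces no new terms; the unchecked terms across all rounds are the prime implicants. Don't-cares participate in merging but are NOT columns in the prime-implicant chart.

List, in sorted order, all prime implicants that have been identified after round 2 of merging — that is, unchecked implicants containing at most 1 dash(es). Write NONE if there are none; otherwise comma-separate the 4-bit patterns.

size-2^0 implicants → 0000(✓)  0001(✓)  0011(✓)  0111(✓)  1000(✓)  1010(✓)  1011(✓)  1100(✓)  1111(✓)
size-2^1 implicants → -000  -011(✓)  -111(✓)  0-11(✓)  00-1  000-  1-00  1-11(✓)  10-0  101-
size-2^2 implicants → --11
Unchecked terms (primes): --11, -000, 00-1, 000-, 1-00, 10-0, 101-

-000, 00-1, 000-, 1-00, 10-0, 101-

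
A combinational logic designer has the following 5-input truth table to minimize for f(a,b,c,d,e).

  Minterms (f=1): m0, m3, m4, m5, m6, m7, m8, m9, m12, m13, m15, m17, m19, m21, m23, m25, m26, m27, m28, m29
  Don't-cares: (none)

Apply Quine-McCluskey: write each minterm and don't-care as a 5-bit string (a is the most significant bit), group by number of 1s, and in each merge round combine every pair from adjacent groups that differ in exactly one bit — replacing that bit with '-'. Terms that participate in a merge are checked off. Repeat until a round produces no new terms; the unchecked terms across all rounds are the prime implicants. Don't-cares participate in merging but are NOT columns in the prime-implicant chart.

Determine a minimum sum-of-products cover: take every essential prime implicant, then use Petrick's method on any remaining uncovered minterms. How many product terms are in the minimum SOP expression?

Round 0: 00000✓ 00011✓ 00100✓ 00101✓ 00110✓ 00111✓ 01000✓ 01001✓ 01100✓ 01101✓ 01111✓ 10001✓ 10011✓ 10101✓ 10111✓ 11001✓ 11010✓ 11011✓ 11100✓ 11101✓
Round 1: -0011✓ -0101✓ -0111✓ -1001✓ -1100✓ -1101✓ 0-000✓ 0-100✓ 0-101✓ 0-111✓ 00-00✓ 00-11✓ 001-0✓ 001-1✓ 0010-✓ 0011-✓ 01-00✓ 01-01✓ 0100-✓ 011-1✓ 0110-✓ 1-001✓ 1-011✓ 1-101✓ 10-01✓ 10-11✓ 100-1✓ 101-1✓ 11-01✓ 110-1✓ 1101- 1110-✓
Round 2: --101 -0-11 -01-1 -1-01 -110- 0--00 0-1-1 0-10- 001-- 01-0- 1--01 1-0-1 10--1
PIs = {--101, -0-11, -01-1, -1-01, -110-, 0--00, 0-1-1, 0-10-, 001--, 01-0-, 1--01, 1-0-1, 10--1, 1101-}
Coverage chart:
  m0: 0--00 ←essential
  m3: -0-11 ←essential
  m4: 0--00,0-10-,001--
  m5: --101,-01-1,0-1-1,0-10-,001--
  m6: 001-- ←essential
  m7: -0-11,-01-1,0-1-1,001--
  m8: 0--00,01-0-
  m9: -1-01,01-0-
  m12: -110-,0--00,0-10-,01-0-
  m13: --101,-1-01,-110-,0-1-1,0-10-,01-0-
  m15: 0-1-1 ←essential
  m17: 1--01,1-0-1,10--1
  m19: -0-11,1-0-1,10--1
  m21: --101,-01-1,1--01,10--1
  m23: -0-11,-01-1,10--1
  m25: -1-01,1--01,1-0-1
  m26: 1101- ←essential
  m27: 1-0-1,1101-
  m28: -110- ←essential
  m29: --101,-1-01,-110-,1--01
Essential: -0-11, -110-, 0--00, 0-1-1, 001--, 1101-
Petrick residual → -1-01, 1--01
Min cover (8 terms): b'de + bd'e + bcd' + a'd'e' + a'ce + a'b'c + ad'e + abc'd

8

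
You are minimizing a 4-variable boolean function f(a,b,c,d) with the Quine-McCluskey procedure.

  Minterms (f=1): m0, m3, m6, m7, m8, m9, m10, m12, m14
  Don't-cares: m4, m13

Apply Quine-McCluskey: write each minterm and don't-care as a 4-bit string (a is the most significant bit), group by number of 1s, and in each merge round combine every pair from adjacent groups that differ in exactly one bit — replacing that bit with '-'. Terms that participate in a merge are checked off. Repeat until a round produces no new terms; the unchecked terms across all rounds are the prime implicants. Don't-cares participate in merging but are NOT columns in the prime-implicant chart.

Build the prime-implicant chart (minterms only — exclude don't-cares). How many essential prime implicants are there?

[col 0] 0000*, 0011*, 0100*, 0110*, 0111*, 1000*, 1001*, 1010*, 1100*, 1101*, 1110*
[col 1] -000*, -100*, -110*, 0-00*, 0-11, 01-0*, 011-, 1-00*, 1-01*, 1-10*, 10-0*, 100-*, 11-0*, 110-*
[col 2] --00, -1-0, 1--0, 1-0-
Prime implicants: --00, -1-0, 0-11, 011-, 1--0, 1-0-
PI chart (minterm → PIs covering it):
  0 | --00  (sole → essential)
  3 | 0-11  (sole → essential)
  6 | -1-0,011-
  7 | 0-11,011-
  8 | --00,1--0,1-0-
  9 | 1-0-  (sole → essential)
  10 | 1--0  (sole → essential)
  12 | --00,-1-0,1--0,1-0-
  14 | -1-0,1--0
Essential prime implicants: --00, 0-11, 1--0, 1-0-

4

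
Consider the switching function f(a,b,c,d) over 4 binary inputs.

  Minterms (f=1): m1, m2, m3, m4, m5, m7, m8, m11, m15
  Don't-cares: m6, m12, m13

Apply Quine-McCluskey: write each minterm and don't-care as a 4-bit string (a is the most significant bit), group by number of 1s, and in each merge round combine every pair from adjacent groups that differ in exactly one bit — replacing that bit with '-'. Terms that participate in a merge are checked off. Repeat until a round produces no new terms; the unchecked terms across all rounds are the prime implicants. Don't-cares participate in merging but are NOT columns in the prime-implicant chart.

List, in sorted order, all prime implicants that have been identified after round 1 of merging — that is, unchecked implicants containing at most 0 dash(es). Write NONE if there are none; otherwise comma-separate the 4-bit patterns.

size-2^0 implicants → 0001(✓)  0010(✓)  0011(✓)  0100(✓)  0101(✓)  0110(✓)  0111(✓)  1000(✓)  1011(✓)  1100(✓)  1101(✓)  1111(✓)
size-2^1 implicants → -011(✓)  -100(✓)  -101(✓)  -111(✓)  0-01(✓)  0-10(✓)  0-11(✓)  00-1(✓)  001-(✓)  01-0(✓)  01-1(✓)  010-(✓)  011-(✓)  1-00  1-11(✓)  11-1(✓)  110-(✓)
size-2^2 implicants → --11  -1-1  -10-  0--1  0-1-  01--
Unchecked terms (primes): --11, -1-1, -10-, 0--1, 0-1-, 01--, 1-00

NONE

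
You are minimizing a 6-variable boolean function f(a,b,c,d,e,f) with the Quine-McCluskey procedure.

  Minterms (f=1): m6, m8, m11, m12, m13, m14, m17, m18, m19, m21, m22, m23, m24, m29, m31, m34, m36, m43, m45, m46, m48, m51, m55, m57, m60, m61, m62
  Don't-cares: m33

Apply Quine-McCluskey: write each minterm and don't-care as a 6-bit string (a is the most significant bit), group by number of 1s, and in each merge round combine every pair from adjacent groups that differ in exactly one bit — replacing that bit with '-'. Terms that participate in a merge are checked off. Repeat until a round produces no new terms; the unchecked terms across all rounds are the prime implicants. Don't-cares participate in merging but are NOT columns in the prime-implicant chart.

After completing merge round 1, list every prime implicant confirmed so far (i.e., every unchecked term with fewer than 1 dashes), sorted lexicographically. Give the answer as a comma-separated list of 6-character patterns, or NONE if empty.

100001, 100010, 100100, 110000

[col 0] 000110*, 001000*, 001011*, 001100*, 001101*, 001110*, 010001*, 010010*, 010011*, 010101*, 010110*, 010111*, 011000*, 011101*, 011111*, 100001, 100010, 100100, 101011*, 101101*, 101110*, 110000, 110011*, 110111*, 111001*, 111100*, 111101*, 111110*
[col 1] -01011, -01101*, -01110, -10011*, -10111*, -11101*, 0-0110, 0-1000, 0-1101*, 00-110, 001-00, 0011-0, 00110-, 01-101*, 01-111*, 010-01*, 010-10*, 010-11*, 0100-1*, 01001-*, 0101-1*, 01011-*, 0111-1*, 1-1101*, 1-1110, 110-11*, 111-01, 1111-0, 11110-
[col 2] --1101, -10-11, 01-1-1, 010--1, 010-1-
Prime implicants: --1101, -01011, -01110, -10-11, 0-0110, 0-1000, 00-110, 001-00, 0011-0, 00110-, 01-1-1, 010--1, 010-1-, 1-1110, 100001, 100010, 100100, 110000, 111-01, 1111-0, 11110-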